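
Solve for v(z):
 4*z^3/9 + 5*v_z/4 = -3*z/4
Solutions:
 v(z) = C1 - 4*z^4/45 - 3*z^2/10


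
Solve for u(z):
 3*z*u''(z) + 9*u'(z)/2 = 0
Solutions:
 u(z) = C1 + C2/sqrt(z)


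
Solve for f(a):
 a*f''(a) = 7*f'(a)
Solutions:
 f(a) = C1 + C2*a^8


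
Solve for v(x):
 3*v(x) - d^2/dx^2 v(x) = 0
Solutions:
 v(x) = C1*exp(-sqrt(3)*x) + C2*exp(sqrt(3)*x)


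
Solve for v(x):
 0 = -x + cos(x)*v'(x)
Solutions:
 v(x) = C1 + Integral(x/cos(x), x)


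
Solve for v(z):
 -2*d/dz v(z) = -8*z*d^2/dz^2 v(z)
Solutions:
 v(z) = C1 + C2*z^(5/4)


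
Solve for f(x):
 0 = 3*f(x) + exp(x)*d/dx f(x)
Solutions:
 f(x) = C1*exp(3*exp(-x))


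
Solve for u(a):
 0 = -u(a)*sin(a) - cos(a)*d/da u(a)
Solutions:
 u(a) = C1*cos(a)


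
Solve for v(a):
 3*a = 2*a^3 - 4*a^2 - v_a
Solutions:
 v(a) = C1 + a^4/2 - 4*a^3/3 - 3*a^2/2


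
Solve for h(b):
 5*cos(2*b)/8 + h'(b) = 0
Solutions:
 h(b) = C1 - 5*sin(2*b)/16


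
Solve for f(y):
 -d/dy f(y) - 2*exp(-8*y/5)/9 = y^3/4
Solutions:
 f(y) = C1 - y^4/16 + 5*exp(-8*y/5)/36


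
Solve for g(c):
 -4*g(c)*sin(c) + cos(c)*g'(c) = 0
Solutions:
 g(c) = C1/cos(c)^4


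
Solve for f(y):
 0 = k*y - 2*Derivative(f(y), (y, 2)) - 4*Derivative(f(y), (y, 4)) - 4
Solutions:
 f(y) = C1 + C2*y + C3*sin(sqrt(2)*y/2) + C4*cos(sqrt(2)*y/2) + k*y^3/12 - y^2


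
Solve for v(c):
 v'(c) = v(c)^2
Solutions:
 v(c) = -1/(C1 + c)


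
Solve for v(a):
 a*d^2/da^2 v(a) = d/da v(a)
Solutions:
 v(a) = C1 + C2*a^2


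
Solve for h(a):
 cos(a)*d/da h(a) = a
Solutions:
 h(a) = C1 + Integral(a/cos(a), a)


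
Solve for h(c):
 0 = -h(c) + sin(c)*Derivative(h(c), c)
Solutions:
 h(c) = C1*sqrt(cos(c) - 1)/sqrt(cos(c) + 1)


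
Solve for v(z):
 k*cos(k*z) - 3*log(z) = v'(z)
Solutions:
 v(z) = C1 + k*Piecewise((sin(k*z)/k, Ne(k, 0)), (z, True)) - 3*z*log(z) + 3*z


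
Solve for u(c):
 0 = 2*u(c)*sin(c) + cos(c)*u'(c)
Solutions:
 u(c) = C1*cos(c)^2


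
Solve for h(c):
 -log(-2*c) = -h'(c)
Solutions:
 h(c) = C1 + c*log(-c) + c*(-1 + log(2))


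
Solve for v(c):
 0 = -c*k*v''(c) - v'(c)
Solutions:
 v(c) = C1 + c^(((re(k) - 1)*re(k) + im(k)^2)/(re(k)^2 + im(k)^2))*(C2*sin(log(c)*Abs(im(k))/(re(k)^2 + im(k)^2)) + C3*cos(log(c)*im(k)/(re(k)^2 + im(k)^2)))


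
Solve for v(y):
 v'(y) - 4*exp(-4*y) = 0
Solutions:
 v(y) = C1 - exp(-4*y)


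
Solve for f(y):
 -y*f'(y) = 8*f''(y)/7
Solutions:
 f(y) = C1 + C2*erf(sqrt(7)*y/4)


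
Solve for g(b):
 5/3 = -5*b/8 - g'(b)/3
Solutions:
 g(b) = C1 - 15*b^2/16 - 5*b


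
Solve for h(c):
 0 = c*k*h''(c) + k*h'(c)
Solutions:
 h(c) = C1 + C2*log(c)


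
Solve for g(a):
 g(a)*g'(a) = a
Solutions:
 g(a) = -sqrt(C1 + a^2)
 g(a) = sqrt(C1 + a^2)


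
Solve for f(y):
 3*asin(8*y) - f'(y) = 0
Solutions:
 f(y) = C1 + 3*y*asin(8*y) + 3*sqrt(1 - 64*y^2)/8


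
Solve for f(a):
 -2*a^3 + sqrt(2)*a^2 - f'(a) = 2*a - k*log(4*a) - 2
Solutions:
 f(a) = C1 - a^4/2 + sqrt(2)*a^3/3 - a^2 + a*k*log(a) - a*k + a*k*log(4) + 2*a


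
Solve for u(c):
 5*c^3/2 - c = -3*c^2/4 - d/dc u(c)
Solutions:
 u(c) = C1 - 5*c^4/8 - c^3/4 + c^2/2


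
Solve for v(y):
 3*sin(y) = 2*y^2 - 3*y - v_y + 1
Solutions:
 v(y) = C1 + 2*y^3/3 - 3*y^2/2 + y + 3*cos(y)


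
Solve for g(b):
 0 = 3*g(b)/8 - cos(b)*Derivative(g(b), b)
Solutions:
 g(b) = C1*(sin(b) + 1)^(3/16)/(sin(b) - 1)^(3/16)


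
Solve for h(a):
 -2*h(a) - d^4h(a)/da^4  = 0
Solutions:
 h(a) = (C1*sin(2^(3/4)*a/2) + C2*cos(2^(3/4)*a/2))*exp(-2^(3/4)*a/2) + (C3*sin(2^(3/4)*a/2) + C4*cos(2^(3/4)*a/2))*exp(2^(3/4)*a/2)


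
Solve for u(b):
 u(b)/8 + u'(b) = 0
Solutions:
 u(b) = C1*exp(-b/8)


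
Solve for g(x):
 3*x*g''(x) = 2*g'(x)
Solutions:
 g(x) = C1 + C2*x^(5/3)


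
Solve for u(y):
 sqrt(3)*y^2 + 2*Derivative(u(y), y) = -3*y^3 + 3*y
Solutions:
 u(y) = C1 - 3*y^4/8 - sqrt(3)*y^3/6 + 3*y^2/4


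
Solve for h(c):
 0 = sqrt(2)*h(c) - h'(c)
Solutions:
 h(c) = C1*exp(sqrt(2)*c)


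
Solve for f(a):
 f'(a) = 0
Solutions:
 f(a) = C1


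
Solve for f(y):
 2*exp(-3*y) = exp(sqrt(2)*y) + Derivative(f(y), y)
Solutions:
 f(y) = C1 - sqrt(2)*exp(sqrt(2)*y)/2 - 2*exp(-3*y)/3


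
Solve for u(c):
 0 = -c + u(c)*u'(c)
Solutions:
 u(c) = -sqrt(C1 + c^2)
 u(c) = sqrt(C1 + c^2)


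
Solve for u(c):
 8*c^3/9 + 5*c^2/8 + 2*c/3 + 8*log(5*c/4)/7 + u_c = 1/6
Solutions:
 u(c) = C1 - 2*c^4/9 - 5*c^3/24 - c^2/3 - 8*c*log(c)/7 - 8*c*log(5)/7 + 55*c/42 + 16*c*log(2)/7


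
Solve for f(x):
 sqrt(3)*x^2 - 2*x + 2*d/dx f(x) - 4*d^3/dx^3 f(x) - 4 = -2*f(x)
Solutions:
 f(x) = C3*exp(x) - sqrt(3)*x^2/2 + x + sqrt(3)*x + (C1*sin(x/2) + C2*cos(x/2))*exp(-x/2) - sqrt(3) + 1


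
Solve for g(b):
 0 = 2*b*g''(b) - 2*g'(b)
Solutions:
 g(b) = C1 + C2*b^2


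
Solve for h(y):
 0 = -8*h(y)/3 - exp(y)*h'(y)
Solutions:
 h(y) = C1*exp(8*exp(-y)/3)


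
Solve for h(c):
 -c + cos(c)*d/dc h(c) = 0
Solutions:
 h(c) = C1 + Integral(c/cos(c), c)


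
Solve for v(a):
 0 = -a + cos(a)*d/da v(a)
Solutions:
 v(a) = C1 + Integral(a/cos(a), a)


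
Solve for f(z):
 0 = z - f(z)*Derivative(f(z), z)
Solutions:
 f(z) = -sqrt(C1 + z^2)
 f(z) = sqrt(C1 + z^2)


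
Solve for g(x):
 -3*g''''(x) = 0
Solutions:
 g(x) = C1 + C2*x + C3*x^2 + C4*x^3


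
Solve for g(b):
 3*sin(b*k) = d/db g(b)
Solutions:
 g(b) = C1 - 3*cos(b*k)/k


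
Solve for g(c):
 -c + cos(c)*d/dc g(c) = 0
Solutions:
 g(c) = C1 + Integral(c/cos(c), c)


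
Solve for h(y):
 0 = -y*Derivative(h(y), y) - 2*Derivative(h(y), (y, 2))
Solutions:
 h(y) = C1 + C2*erf(y/2)


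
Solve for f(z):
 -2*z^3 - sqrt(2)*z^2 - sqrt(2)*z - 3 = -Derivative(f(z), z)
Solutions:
 f(z) = C1 + z^4/2 + sqrt(2)*z^3/3 + sqrt(2)*z^2/2 + 3*z


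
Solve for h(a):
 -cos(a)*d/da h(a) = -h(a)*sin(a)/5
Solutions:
 h(a) = C1/cos(a)^(1/5)


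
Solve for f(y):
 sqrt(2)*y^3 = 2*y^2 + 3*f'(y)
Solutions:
 f(y) = C1 + sqrt(2)*y^4/12 - 2*y^3/9


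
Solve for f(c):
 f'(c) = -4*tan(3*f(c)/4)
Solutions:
 f(c) = -4*asin(C1*exp(-3*c))/3 + 4*pi/3
 f(c) = 4*asin(C1*exp(-3*c))/3


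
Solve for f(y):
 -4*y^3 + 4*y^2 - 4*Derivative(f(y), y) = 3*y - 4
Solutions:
 f(y) = C1 - y^4/4 + y^3/3 - 3*y^2/8 + y


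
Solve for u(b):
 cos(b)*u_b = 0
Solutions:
 u(b) = C1


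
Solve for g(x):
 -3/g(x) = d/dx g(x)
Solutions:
 g(x) = -sqrt(C1 - 6*x)
 g(x) = sqrt(C1 - 6*x)


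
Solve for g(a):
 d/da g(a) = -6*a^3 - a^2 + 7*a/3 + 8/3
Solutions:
 g(a) = C1 - 3*a^4/2 - a^3/3 + 7*a^2/6 + 8*a/3


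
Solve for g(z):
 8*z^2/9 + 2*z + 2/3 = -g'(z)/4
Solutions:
 g(z) = C1 - 32*z^3/27 - 4*z^2 - 8*z/3


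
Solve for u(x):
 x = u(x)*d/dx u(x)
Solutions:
 u(x) = -sqrt(C1 + x^2)
 u(x) = sqrt(C1 + x^2)


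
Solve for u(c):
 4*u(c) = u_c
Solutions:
 u(c) = C1*exp(4*c)


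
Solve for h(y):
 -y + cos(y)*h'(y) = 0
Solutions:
 h(y) = C1 + Integral(y/cos(y), y)


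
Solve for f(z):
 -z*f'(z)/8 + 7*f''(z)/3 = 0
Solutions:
 f(z) = C1 + C2*erfi(sqrt(21)*z/28)


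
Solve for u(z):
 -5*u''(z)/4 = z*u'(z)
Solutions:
 u(z) = C1 + C2*erf(sqrt(10)*z/5)


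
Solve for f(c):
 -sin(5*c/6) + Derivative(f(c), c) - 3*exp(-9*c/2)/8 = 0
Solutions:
 f(c) = C1 - 6*cos(5*c/6)/5 - exp(-9*c/2)/12


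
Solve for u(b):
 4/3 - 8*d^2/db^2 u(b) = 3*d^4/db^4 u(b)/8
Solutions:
 u(b) = C1 + C2*b + C3*sin(8*sqrt(3)*b/3) + C4*cos(8*sqrt(3)*b/3) + b^2/12


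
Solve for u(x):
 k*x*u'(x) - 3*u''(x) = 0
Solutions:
 u(x) = Piecewise((-sqrt(6)*sqrt(pi)*C1*erf(sqrt(6)*x*sqrt(-k)/6)/(2*sqrt(-k)) - C2, (k > 0) | (k < 0)), (-C1*x - C2, True))


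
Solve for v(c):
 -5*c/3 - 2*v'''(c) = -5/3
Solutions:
 v(c) = C1 + C2*c + C3*c^2 - 5*c^4/144 + 5*c^3/36


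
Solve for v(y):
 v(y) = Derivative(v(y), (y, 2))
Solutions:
 v(y) = C1*exp(-y) + C2*exp(y)


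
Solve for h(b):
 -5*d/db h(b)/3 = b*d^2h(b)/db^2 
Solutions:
 h(b) = C1 + C2/b^(2/3)


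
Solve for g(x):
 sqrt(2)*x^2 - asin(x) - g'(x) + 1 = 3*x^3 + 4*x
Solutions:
 g(x) = C1 - 3*x^4/4 + sqrt(2)*x^3/3 - 2*x^2 - x*asin(x) + x - sqrt(1 - x^2)


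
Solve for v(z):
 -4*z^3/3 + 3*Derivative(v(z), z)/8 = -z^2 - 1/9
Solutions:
 v(z) = C1 + 8*z^4/9 - 8*z^3/9 - 8*z/27


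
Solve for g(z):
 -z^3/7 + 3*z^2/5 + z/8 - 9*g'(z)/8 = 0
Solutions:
 g(z) = C1 - 2*z^4/63 + 8*z^3/45 + z^2/18


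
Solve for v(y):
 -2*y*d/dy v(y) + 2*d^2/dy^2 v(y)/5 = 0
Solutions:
 v(y) = C1 + C2*erfi(sqrt(10)*y/2)


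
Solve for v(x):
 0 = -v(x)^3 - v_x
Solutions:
 v(x) = -sqrt(2)*sqrt(-1/(C1 - x))/2
 v(x) = sqrt(2)*sqrt(-1/(C1 - x))/2


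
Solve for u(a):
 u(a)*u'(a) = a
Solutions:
 u(a) = -sqrt(C1 + a^2)
 u(a) = sqrt(C1 + a^2)


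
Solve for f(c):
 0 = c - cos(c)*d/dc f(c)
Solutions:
 f(c) = C1 + Integral(c/cos(c), c)


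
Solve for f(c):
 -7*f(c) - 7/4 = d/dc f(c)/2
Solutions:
 f(c) = C1*exp(-14*c) - 1/4


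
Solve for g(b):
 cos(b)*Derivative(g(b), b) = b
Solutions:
 g(b) = C1 + Integral(b/cos(b), b)


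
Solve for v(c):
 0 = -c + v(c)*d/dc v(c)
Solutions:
 v(c) = -sqrt(C1 + c^2)
 v(c) = sqrt(C1 + c^2)


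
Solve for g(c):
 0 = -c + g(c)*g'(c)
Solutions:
 g(c) = -sqrt(C1 + c^2)
 g(c) = sqrt(C1 + c^2)


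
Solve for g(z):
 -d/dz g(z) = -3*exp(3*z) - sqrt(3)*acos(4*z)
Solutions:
 g(z) = C1 + sqrt(3)*(z*acos(4*z) - sqrt(1 - 16*z^2)/4) + exp(3*z)


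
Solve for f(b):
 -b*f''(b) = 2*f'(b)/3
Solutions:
 f(b) = C1 + C2*b^(1/3)


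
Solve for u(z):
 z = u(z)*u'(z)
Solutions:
 u(z) = -sqrt(C1 + z^2)
 u(z) = sqrt(C1 + z^2)


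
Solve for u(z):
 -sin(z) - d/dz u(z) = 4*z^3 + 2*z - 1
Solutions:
 u(z) = C1 - z^4 - z^2 + z + cos(z)


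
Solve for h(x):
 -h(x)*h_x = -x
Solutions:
 h(x) = -sqrt(C1 + x^2)
 h(x) = sqrt(C1 + x^2)


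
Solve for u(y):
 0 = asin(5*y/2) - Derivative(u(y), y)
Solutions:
 u(y) = C1 + y*asin(5*y/2) + sqrt(4 - 25*y^2)/5


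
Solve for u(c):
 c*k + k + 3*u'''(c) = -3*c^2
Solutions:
 u(c) = C1 + C2*c + C3*c^2 - c^5/60 - c^4*k/72 - c^3*k/18


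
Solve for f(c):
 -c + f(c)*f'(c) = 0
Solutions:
 f(c) = -sqrt(C1 + c^2)
 f(c) = sqrt(C1 + c^2)


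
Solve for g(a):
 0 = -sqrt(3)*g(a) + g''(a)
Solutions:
 g(a) = C1*exp(-3^(1/4)*a) + C2*exp(3^(1/4)*a)


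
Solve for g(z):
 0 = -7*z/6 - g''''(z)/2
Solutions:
 g(z) = C1 + C2*z + C3*z^2 + C4*z^3 - 7*z^5/360


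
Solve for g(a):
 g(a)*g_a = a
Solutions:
 g(a) = -sqrt(C1 + a^2)
 g(a) = sqrt(C1 + a^2)


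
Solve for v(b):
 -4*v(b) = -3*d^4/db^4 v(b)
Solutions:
 v(b) = C1*exp(-sqrt(2)*3^(3/4)*b/3) + C2*exp(sqrt(2)*3^(3/4)*b/3) + C3*sin(sqrt(2)*3^(3/4)*b/3) + C4*cos(sqrt(2)*3^(3/4)*b/3)


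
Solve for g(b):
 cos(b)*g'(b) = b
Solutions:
 g(b) = C1 + Integral(b/cos(b), b)


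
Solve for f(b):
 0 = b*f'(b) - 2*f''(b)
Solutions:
 f(b) = C1 + C2*erfi(b/2)


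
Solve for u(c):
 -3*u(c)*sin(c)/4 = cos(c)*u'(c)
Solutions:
 u(c) = C1*cos(c)^(3/4)


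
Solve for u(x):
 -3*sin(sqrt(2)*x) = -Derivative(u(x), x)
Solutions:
 u(x) = C1 - 3*sqrt(2)*cos(sqrt(2)*x)/2


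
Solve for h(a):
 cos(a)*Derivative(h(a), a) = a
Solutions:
 h(a) = C1 + Integral(a/cos(a), a)


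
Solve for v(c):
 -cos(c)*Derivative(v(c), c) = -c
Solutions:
 v(c) = C1 + Integral(c/cos(c), c)


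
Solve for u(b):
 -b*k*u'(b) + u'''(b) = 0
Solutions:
 u(b) = C1 + Integral(C2*airyai(b*k^(1/3)) + C3*airybi(b*k^(1/3)), b)


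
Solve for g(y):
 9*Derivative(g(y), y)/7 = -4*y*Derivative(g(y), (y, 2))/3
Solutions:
 g(y) = C1 + C2*y^(1/28)


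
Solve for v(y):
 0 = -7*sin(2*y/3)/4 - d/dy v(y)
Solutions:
 v(y) = C1 + 21*cos(2*y/3)/8


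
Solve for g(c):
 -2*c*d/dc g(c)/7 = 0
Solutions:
 g(c) = C1


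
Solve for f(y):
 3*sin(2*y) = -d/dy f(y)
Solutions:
 f(y) = C1 + 3*cos(2*y)/2


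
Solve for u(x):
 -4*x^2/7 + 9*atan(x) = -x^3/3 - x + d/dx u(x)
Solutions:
 u(x) = C1 + x^4/12 - 4*x^3/21 + x^2/2 + 9*x*atan(x) - 9*log(x^2 + 1)/2


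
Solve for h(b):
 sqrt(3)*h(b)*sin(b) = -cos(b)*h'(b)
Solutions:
 h(b) = C1*cos(b)^(sqrt(3))


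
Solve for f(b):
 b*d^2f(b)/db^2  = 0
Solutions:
 f(b) = C1 + C2*b


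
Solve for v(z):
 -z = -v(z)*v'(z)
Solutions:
 v(z) = -sqrt(C1 + z^2)
 v(z) = sqrt(C1 + z^2)


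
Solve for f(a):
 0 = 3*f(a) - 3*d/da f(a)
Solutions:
 f(a) = C1*exp(a)


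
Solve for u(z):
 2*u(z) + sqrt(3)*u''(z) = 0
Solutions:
 u(z) = C1*sin(sqrt(2)*3^(3/4)*z/3) + C2*cos(sqrt(2)*3^(3/4)*z/3)


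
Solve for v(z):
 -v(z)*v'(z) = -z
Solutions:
 v(z) = -sqrt(C1 + z^2)
 v(z) = sqrt(C1 + z^2)


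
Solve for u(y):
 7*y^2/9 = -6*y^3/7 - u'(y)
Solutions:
 u(y) = C1 - 3*y^4/14 - 7*y^3/27


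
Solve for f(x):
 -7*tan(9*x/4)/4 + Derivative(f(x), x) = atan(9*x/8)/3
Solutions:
 f(x) = C1 + x*atan(9*x/8)/3 - 4*log(81*x^2 + 64)/27 - 7*log(cos(9*x/4))/9


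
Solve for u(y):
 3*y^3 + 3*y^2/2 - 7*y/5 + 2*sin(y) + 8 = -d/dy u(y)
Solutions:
 u(y) = C1 - 3*y^4/4 - y^3/2 + 7*y^2/10 - 8*y + 2*cos(y)


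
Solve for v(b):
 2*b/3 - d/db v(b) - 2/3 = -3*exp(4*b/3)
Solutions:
 v(b) = C1 + b^2/3 - 2*b/3 + 9*exp(4*b/3)/4


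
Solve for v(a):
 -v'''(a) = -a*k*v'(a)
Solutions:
 v(a) = C1 + Integral(C2*airyai(a*k^(1/3)) + C3*airybi(a*k^(1/3)), a)


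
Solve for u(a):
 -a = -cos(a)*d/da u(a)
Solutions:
 u(a) = C1 + Integral(a/cos(a), a)


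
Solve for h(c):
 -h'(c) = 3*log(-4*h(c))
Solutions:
 Integral(1/(log(-_y) + 2*log(2)), (_y, h(c)))/3 = C1 - c


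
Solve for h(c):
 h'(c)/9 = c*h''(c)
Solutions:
 h(c) = C1 + C2*c^(10/9)


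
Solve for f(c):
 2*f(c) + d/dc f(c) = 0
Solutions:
 f(c) = C1*exp(-2*c)


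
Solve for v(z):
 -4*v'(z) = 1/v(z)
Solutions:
 v(z) = -sqrt(C1 - 2*z)/2
 v(z) = sqrt(C1 - 2*z)/2


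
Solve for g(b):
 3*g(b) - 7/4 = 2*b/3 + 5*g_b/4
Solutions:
 g(b) = C1*exp(12*b/5) + 2*b/9 + 73/108


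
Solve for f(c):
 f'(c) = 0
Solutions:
 f(c) = C1


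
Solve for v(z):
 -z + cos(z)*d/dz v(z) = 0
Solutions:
 v(z) = C1 + Integral(z/cos(z), z)


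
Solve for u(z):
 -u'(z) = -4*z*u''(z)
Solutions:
 u(z) = C1 + C2*z^(5/4)


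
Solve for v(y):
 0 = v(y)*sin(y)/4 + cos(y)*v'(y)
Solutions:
 v(y) = C1*cos(y)^(1/4)


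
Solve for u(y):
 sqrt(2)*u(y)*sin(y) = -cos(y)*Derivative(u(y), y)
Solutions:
 u(y) = C1*cos(y)^(sqrt(2))


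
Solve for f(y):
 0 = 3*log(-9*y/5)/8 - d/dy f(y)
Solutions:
 f(y) = C1 + 3*y*log(-y)/8 + 3*y*(-log(5) - 1 + 2*log(3))/8


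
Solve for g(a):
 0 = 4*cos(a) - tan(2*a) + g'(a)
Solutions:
 g(a) = C1 - log(cos(2*a))/2 - 4*sin(a)


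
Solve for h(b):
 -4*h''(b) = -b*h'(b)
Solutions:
 h(b) = C1 + C2*erfi(sqrt(2)*b/4)


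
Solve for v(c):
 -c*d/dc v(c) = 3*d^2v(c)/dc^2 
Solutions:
 v(c) = C1 + C2*erf(sqrt(6)*c/6)


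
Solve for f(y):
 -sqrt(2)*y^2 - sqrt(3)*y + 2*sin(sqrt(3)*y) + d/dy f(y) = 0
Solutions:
 f(y) = C1 + sqrt(2)*y^3/3 + sqrt(3)*y^2/2 + 2*sqrt(3)*cos(sqrt(3)*y)/3


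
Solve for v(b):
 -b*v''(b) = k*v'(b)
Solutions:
 v(b) = C1 + b^(1 - re(k))*(C2*sin(log(b)*Abs(im(k))) + C3*cos(log(b)*im(k)))


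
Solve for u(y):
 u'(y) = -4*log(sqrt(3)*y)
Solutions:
 u(y) = C1 - 4*y*log(y) - y*log(9) + 4*y


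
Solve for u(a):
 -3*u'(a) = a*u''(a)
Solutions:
 u(a) = C1 + C2/a^2


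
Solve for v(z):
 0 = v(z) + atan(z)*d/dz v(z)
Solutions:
 v(z) = C1*exp(-Integral(1/atan(z), z))


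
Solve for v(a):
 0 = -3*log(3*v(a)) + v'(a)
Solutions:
 -Integral(1/(log(_y) + log(3)), (_y, v(a)))/3 = C1 - a


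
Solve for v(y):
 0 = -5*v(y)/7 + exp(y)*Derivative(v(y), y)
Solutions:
 v(y) = C1*exp(-5*exp(-y)/7)


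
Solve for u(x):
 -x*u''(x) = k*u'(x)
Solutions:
 u(x) = C1 + x^(1 - re(k))*(C2*sin(log(x)*Abs(im(k))) + C3*cos(log(x)*im(k)))


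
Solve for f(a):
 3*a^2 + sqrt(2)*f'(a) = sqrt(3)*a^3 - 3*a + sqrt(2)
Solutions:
 f(a) = C1 + sqrt(6)*a^4/8 - sqrt(2)*a^3/2 - 3*sqrt(2)*a^2/4 + a


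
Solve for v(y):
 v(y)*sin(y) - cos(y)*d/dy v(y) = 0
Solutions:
 v(y) = C1/cos(y)


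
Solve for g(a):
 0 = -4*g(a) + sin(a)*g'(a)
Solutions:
 g(a) = C1*(cos(a)^2 - 2*cos(a) + 1)/(cos(a)^2 + 2*cos(a) + 1)


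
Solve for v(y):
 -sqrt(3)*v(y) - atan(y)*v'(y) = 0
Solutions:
 v(y) = C1*exp(-sqrt(3)*Integral(1/atan(y), y))


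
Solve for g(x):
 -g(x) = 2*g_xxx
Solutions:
 g(x) = C3*exp(-2^(2/3)*x/2) + (C1*sin(2^(2/3)*sqrt(3)*x/4) + C2*cos(2^(2/3)*sqrt(3)*x/4))*exp(2^(2/3)*x/4)


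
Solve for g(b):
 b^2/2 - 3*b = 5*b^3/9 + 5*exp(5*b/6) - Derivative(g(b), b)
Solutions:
 g(b) = C1 + 5*b^4/36 - b^3/6 + 3*b^2/2 + 6*exp(5*b/6)


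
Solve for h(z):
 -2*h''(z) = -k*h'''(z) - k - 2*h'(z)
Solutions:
 h(z) = C1 + C2*exp(z*(1 - sqrt(1 - 2*k))/k) + C3*exp(z*(sqrt(1 - 2*k) + 1)/k) - k*z/2


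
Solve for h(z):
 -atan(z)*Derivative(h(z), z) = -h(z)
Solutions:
 h(z) = C1*exp(Integral(1/atan(z), z))


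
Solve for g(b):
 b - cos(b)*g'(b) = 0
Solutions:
 g(b) = C1 + Integral(b/cos(b), b)


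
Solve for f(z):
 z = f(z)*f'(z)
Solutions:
 f(z) = -sqrt(C1 + z^2)
 f(z) = sqrt(C1 + z^2)


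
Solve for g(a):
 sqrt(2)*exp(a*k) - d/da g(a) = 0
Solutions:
 g(a) = C1 + sqrt(2)*exp(a*k)/k


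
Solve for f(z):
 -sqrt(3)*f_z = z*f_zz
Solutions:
 f(z) = C1 + C2*z^(1 - sqrt(3))


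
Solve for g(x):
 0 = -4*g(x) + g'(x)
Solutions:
 g(x) = C1*exp(4*x)


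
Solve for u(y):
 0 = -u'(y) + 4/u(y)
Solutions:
 u(y) = -sqrt(C1 + 8*y)
 u(y) = sqrt(C1 + 8*y)


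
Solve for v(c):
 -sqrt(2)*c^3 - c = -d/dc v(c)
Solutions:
 v(c) = C1 + sqrt(2)*c^4/4 + c^2/2


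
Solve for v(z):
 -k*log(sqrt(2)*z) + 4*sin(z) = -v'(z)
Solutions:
 v(z) = C1 + k*z*(log(z) - 1) + k*z*log(2)/2 + 4*cos(z)


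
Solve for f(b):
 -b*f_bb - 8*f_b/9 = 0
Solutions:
 f(b) = C1 + C2*b^(1/9)


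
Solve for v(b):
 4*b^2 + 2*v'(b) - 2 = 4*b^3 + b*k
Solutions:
 v(b) = C1 + b^4/2 - 2*b^3/3 + b^2*k/4 + b


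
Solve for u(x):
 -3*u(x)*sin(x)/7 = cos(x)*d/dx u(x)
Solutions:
 u(x) = C1*cos(x)^(3/7)


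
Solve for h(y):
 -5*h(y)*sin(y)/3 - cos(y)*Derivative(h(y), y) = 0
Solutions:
 h(y) = C1*cos(y)^(5/3)


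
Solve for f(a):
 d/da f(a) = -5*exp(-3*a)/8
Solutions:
 f(a) = C1 + 5*exp(-3*a)/24


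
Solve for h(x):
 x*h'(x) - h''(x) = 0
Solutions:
 h(x) = C1 + C2*erfi(sqrt(2)*x/2)


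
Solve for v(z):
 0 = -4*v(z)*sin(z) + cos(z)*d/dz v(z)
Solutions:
 v(z) = C1/cos(z)^4


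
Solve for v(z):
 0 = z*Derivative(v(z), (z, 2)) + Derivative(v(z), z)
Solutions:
 v(z) = C1 + C2*log(z)


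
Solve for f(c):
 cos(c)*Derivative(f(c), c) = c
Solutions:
 f(c) = C1 + Integral(c/cos(c), c)


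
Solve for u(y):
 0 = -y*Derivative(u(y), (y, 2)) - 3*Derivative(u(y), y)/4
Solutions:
 u(y) = C1 + C2*y^(1/4)


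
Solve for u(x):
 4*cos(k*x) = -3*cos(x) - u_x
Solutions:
 u(x) = C1 - 3*sin(x) - 4*sin(k*x)/k


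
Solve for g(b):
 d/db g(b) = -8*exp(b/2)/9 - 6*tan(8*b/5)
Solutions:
 g(b) = C1 - 16*exp(b/2)/9 + 15*log(cos(8*b/5))/4


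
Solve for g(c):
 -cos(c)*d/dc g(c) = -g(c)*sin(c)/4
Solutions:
 g(c) = C1/cos(c)^(1/4)


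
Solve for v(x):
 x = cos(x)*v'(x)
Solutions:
 v(x) = C1 + Integral(x/cos(x), x)


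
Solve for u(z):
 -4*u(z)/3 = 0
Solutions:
 u(z) = 0


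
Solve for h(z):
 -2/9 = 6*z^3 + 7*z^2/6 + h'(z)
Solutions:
 h(z) = C1 - 3*z^4/2 - 7*z^3/18 - 2*z/9


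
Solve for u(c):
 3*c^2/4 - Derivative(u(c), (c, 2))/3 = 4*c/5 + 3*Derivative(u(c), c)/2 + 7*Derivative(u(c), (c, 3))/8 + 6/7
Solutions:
 u(c) = C1 + c^3/6 - 17*c^2/45 - 11191*c/11340 + (C2*sin(2*sqrt(185)*c/21) + C3*cos(2*sqrt(185)*c/21))*exp(-4*c/21)


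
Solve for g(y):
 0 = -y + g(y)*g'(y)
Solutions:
 g(y) = -sqrt(C1 + y^2)
 g(y) = sqrt(C1 + y^2)


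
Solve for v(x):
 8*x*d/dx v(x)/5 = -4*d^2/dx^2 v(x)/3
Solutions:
 v(x) = C1 + C2*erf(sqrt(15)*x/5)


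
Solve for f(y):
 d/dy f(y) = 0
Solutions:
 f(y) = C1


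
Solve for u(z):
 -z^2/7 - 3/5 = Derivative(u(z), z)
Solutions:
 u(z) = C1 - z^3/21 - 3*z/5


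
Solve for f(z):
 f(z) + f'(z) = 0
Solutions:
 f(z) = C1*exp(-z)


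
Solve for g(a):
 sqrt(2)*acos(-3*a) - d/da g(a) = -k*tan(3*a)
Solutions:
 g(a) = C1 - k*log(cos(3*a))/3 + sqrt(2)*(a*acos(-3*a) + sqrt(1 - 9*a^2)/3)


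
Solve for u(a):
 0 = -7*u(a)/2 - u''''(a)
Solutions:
 u(a) = (C1*sin(14^(1/4)*a/2) + C2*cos(14^(1/4)*a/2))*exp(-14^(1/4)*a/2) + (C3*sin(14^(1/4)*a/2) + C4*cos(14^(1/4)*a/2))*exp(14^(1/4)*a/2)


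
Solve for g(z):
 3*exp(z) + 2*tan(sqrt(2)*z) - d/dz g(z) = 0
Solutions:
 g(z) = C1 + 3*exp(z) - sqrt(2)*log(cos(sqrt(2)*z))


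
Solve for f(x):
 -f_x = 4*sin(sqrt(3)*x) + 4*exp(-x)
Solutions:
 f(x) = C1 + 4*sqrt(3)*cos(sqrt(3)*x)/3 + 4*exp(-x)


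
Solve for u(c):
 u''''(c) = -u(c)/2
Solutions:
 u(c) = (C1*sin(2^(1/4)*c/2) + C2*cos(2^(1/4)*c/2))*exp(-2^(1/4)*c/2) + (C3*sin(2^(1/4)*c/2) + C4*cos(2^(1/4)*c/2))*exp(2^(1/4)*c/2)


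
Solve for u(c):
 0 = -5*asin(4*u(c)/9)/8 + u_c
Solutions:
 Integral(1/asin(4*_y/9), (_y, u(c))) = C1 + 5*c/8


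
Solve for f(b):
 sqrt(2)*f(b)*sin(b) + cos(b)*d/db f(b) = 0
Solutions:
 f(b) = C1*cos(b)^(sqrt(2))


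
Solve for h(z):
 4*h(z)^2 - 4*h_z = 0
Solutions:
 h(z) = -1/(C1 + z)


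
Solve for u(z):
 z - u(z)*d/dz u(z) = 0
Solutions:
 u(z) = -sqrt(C1 + z^2)
 u(z) = sqrt(C1 + z^2)


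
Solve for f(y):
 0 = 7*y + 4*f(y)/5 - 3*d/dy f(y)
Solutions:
 f(y) = C1*exp(4*y/15) - 35*y/4 - 525/16


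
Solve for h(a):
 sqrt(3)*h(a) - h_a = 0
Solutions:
 h(a) = C1*exp(sqrt(3)*a)


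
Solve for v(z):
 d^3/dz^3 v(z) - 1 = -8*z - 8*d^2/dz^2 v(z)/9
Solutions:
 v(z) = C1 + C2*z + C3*exp(-8*z/9) - 3*z^3/2 + 45*z^2/8


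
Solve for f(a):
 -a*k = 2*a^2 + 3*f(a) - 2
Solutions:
 f(a) = -2*a^2/3 - a*k/3 + 2/3


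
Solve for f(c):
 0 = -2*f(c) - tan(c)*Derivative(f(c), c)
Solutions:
 f(c) = C1/sin(c)^2


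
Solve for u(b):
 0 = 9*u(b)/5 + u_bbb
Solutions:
 u(b) = C3*exp(-15^(2/3)*b/5) + (C1*sin(3*3^(1/6)*5^(2/3)*b/10) + C2*cos(3*3^(1/6)*5^(2/3)*b/10))*exp(15^(2/3)*b/10)


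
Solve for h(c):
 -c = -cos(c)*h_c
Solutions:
 h(c) = C1 + Integral(c/cos(c), c)


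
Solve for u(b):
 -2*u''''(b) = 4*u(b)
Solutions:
 u(b) = (C1*sin(2^(3/4)*b/2) + C2*cos(2^(3/4)*b/2))*exp(-2^(3/4)*b/2) + (C3*sin(2^(3/4)*b/2) + C4*cos(2^(3/4)*b/2))*exp(2^(3/4)*b/2)


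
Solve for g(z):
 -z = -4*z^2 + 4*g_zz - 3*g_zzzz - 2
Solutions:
 g(z) = C1 + C2*z + C3*exp(-2*sqrt(3)*z/3) + C4*exp(2*sqrt(3)*z/3) + z^4/12 - z^3/24 + z^2


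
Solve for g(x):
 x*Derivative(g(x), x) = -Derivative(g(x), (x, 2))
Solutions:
 g(x) = C1 + C2*erf(sqrt(2)*x/2)


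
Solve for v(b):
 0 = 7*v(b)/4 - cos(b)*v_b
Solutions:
 v(b) = C1*(sin(b) + 1)^(7/8)/(sin(b) - 1)^(7/8)


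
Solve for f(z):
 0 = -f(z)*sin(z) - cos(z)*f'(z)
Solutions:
 f(z) = C1*cos(z)


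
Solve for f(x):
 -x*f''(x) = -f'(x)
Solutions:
 f(x) = C1 + C2*x^2


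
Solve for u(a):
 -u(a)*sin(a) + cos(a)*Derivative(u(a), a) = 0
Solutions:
 u(a) = C1/cos(a)


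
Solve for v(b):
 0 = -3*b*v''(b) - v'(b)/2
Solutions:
 v(b) = C1 + C2*b^(5/6)


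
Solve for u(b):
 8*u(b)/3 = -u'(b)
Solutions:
 u(b) = C1*exp(-8*b/3)


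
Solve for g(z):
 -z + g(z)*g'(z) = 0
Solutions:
 g(z) = -sqrt(C1 + z^2)
 g(z) = sqrt(C1 + z^2)


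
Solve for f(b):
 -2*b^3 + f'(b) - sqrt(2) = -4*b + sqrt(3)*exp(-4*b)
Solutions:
 f(b) = C1 + b^4/2 - 2*b^2 + sqrt(2)*b - sqrt(3)*exp(-4*b)/4


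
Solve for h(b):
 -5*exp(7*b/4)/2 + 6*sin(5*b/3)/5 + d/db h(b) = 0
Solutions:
 h(b) = C1 + 10*exp(7*b/4)/7 + 18*cos(5*b/3)/25


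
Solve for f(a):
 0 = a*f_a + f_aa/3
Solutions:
 f(a) = C1 + C2*erf(sqrt(6)*a/2)


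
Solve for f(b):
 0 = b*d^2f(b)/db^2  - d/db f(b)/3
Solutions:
 f(b) = C1 + C2*b^(4/3)


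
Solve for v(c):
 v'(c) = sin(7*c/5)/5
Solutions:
 v(c) = C1 - cos(7*c/5)/7


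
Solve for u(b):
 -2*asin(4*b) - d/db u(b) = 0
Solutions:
 u(b) = C1 - 2*b*asin(4*b) - sqrt(1 - 16*b^2)/2


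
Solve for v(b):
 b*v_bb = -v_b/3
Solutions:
 v(b) = C1 + C2*b^(2/3)


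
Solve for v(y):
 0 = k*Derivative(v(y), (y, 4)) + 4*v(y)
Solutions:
 v(y) = C1*exp(-sqrt(2)*y*(-1/k)^(1/4)) + C2*exp(sqrt(2)*y*(-1/k)^(1/4)) + C3*exp(-sqrt(2)*I*y*(-1/k)^(1/4)) + C4*exp(sqrt(2)*I*y*(-1/k)^(1/4))


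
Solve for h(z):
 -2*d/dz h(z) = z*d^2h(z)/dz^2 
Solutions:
 h(z) = C1 + C2/z


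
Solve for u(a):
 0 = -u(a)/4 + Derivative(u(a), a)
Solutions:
 u(a) = C1*exp(a/4)


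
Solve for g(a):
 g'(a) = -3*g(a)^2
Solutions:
 g(a) = 1/(C1 + 3*a)


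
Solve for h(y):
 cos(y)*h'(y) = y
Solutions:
 h(y) = C1 + Integral(y/cos(y), y)


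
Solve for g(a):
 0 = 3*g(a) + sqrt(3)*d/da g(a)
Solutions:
 g(a) = C1*exp(-sqrt(3)*a)


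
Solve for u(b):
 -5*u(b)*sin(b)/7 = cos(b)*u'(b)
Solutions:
 u(b) = C1*cos(b)^(5/7)


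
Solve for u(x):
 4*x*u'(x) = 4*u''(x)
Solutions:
 u(x) = C1 + C2*erfi(sqrt(2)*x/2)


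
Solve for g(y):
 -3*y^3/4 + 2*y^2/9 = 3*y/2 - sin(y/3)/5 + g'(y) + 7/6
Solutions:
 g(y) = C1 - 3*y^4/16 + 2*y^3/27 - 3*y^2/4 - 7*y/6 - 3*cos(y/3)/5


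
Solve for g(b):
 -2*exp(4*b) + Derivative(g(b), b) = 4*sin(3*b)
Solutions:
 g(b) = C1 + exp(4*b)/2 - 4*cos(3*b)/3


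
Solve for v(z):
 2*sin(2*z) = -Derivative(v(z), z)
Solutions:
 v(z) = C1 + cos(2*z)


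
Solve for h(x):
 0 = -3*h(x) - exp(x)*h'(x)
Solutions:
 h(x) = C1*exp(3*exp(-x))


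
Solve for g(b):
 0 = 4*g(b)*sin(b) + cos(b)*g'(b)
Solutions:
 g(b) = C1*cos(b)^4


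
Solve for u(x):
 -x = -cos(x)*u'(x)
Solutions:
 u(x) = C1 + Integral(x/cos(x), x)


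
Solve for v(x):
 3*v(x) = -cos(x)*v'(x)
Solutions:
 v(x) = C1*(sin(x) - 1)^(3/2)/(sin(x) + 1)^(3/2)


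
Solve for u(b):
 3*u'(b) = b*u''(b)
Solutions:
 u(b) = C1 + C2*b^4


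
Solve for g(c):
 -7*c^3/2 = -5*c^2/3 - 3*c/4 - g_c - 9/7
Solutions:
 g(c) = C1 + 7*c^4/8 - 5*c^3/9 - 3*c^2/8 - 9*c/7


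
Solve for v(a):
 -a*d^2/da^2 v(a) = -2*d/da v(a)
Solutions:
 v(a) = C1 + C2*a^3


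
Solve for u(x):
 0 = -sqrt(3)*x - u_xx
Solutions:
 u(x) = C1 + C2*x - sqrt(3)*x^3/6


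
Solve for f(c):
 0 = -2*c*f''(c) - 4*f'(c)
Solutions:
 f(c) = C1 + C2/c


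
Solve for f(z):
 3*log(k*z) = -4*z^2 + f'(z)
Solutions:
 f(z) = C1 + 4*z^3/3 + 3*z*log(k*z) - 3*z


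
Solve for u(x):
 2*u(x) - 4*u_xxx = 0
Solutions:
 u(x) = C3*exp(2^(2/3)*x/2) + (C1*sin(2^(2/3)*sqrt(3)*x/4) + C2*cos(2^(2/3)*sqrt(3)*x/4))*exp(-2^(2/3)*x/4)


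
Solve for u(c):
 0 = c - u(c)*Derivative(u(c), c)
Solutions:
 u(c) = -sqrt(C1 + c^2)
 u(c) = sqrt(C1 + c^2)


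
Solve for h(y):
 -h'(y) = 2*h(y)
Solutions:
 h(y) = C1*exp(-2*y)


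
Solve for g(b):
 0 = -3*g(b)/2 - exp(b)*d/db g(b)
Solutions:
 g(b) = C1*exp(3*exp(-b)/2)


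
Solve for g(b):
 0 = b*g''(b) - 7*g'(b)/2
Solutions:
 g(b) = C1 + C2*b^(9/2)


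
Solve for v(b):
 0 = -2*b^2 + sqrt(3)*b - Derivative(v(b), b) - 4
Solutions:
 v(b) = C1 - 2*b^3/3 + sqrt(3)*b^2/2 - 4*b


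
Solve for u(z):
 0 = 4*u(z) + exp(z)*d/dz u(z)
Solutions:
 u(z) = C1*exp(4*exp(-z))


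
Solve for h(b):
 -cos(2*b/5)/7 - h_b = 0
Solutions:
 h(b) = C1 - 5*sin(2*b/5)/14


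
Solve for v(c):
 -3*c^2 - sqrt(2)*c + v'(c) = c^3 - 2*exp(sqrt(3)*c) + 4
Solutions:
 v(c) = C1 + c^4/4 + c^3 + sqrt(2)*c^2/2 + 4*c - 2*sqrt(3)*exp(sqrt(3)*c)/3


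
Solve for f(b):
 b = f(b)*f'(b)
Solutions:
 f(b) = -sqrt(C1 + b^2)
 f(b) = sqrt(C1 + b^2)


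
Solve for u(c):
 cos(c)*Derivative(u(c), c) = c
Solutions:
 u(c) = C1 + Integral(c/cos(c), c)


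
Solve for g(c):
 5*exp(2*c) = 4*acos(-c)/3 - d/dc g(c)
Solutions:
 g(c) = C1 + 4*c*acos(-c)/3 + 4*sqrt(1 - c^2)/3 - 5*exp(2*c)/2


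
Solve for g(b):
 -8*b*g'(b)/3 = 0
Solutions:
 g(b) = C1


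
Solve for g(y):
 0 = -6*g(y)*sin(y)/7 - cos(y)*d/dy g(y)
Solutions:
 g(y) = C1*cos(y)^(6/7)


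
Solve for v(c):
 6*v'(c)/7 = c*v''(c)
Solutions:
 v(c) = C1 + C2*c^(13/7)


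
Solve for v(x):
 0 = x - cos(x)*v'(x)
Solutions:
 v(x) = C1 + Integral(x/cos(x), x)


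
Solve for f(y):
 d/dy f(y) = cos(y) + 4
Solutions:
 f(y) = C1 + 4*y + sin(y)


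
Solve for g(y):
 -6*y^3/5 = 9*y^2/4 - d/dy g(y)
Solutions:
 g(y) = C1 + 3*y^4/10 + 3*y^3/4


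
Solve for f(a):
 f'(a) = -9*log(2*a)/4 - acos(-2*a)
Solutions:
 f(a) = C1 - 9*a*log(a)/4 - a*acos(-2*a) - 9*a*log(2)/4 + 9*a/4 - sqrt(1 - 4*a^2)/2


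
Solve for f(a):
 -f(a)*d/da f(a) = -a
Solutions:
 f(a) = -sqrt(C1 + a^2)
 f(a) = sqrt(C1 + a^2)


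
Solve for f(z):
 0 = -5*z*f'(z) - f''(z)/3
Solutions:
 f(z) = C1 + C2*erf(sqrt(30)*z/2)


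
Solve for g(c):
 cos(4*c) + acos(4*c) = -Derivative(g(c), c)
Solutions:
 g(c) = C1 - c*acos(4*c) + sqrt(1 - 16*c^2)/4 - sin(4*c)/4


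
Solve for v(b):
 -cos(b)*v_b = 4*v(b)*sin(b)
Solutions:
 v(b) = C1*cos(b)^4


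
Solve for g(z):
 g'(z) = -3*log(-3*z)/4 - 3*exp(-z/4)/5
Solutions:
 g(z) = C1 - 3*z*log(-z)/4 + 3*z*(1 - log(3))/4 + 12*exp(-z/4)/5


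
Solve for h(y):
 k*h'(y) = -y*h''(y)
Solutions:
 h(y) = C1 + y^(1 - re(k))*(C2*sin(log(y)*Abs(im(k))) + C3*cos(log(y)*im(k)))


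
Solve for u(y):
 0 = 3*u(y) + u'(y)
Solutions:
 u(y) = C1*exp(-3*y)


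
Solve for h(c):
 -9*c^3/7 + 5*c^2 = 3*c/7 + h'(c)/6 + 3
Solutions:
 h(c) = C1 - 27*c^4/14 + 10*c^3 - 9*c^2/7 - 18*c


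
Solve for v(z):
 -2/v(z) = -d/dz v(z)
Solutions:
 v(z) = -sqrt(C1 + 4*z)
 v(z) = sqrt(C1 + 4*z)


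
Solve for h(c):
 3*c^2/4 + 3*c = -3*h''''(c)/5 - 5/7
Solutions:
 h(c) = C1 + C2*c + C3*c^2 + C4*c^3 - c^6/288 - c^5/24 - 25*c^4/504


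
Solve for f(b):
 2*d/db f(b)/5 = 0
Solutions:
 f(b) = C1


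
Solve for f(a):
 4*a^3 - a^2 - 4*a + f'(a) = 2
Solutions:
 f(a) = C1 - a^4 + a^3/3 + 2*a^2 + 2*a


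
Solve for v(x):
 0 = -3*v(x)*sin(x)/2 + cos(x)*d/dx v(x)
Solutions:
 v(x) = C1/cos(x)^(3/2)


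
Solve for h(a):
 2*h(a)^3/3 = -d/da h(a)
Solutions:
 h(a) = -sqrt(6)*sqrt(-1/(C1 - 2*a))/2
 h(a) = sqrt(6)*sqrt(-1/(C1 - 2*a))/2


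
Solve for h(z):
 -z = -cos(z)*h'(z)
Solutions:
 h(z) = C1 + Integral(z/cos(z), z)


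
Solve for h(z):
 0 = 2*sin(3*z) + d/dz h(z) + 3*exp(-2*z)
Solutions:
 h(z) = C1 + 2*cos(3*z)/3 + 3*exp(-2*z)/2


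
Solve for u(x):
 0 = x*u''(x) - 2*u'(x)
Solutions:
 u(x) = C1 + C2*x^3


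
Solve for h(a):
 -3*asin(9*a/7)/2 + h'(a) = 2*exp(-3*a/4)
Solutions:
 h(a) = C1 + 3*a*asin(9*a/7)/2 + sqrt(49 - 81*a^2)/6 - 8*exp(-3*a/4)/3


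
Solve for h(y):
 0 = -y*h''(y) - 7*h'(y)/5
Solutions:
 h(y) = C1 + C2/y^(2/5)


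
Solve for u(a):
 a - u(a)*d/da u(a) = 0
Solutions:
 u(a) = -sqrt(C1 + a^2)
 u(a) = sqrt(C1 + a^2)


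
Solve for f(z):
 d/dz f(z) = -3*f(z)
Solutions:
 f(z) = C1*exp(-3*z)


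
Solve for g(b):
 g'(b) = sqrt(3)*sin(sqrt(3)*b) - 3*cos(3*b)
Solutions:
 g(b) = C1 - sin(3*b) - cos(sqrt(3)*b)


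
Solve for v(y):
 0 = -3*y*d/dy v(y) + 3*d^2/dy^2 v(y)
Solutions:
 v(y) = C1 + C2*erfi(sqrt(2)*y/2)


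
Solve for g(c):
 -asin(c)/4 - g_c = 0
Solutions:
 g(c) = C1 - c*asin(c)/4 - sqrt(1 - c^2)/4


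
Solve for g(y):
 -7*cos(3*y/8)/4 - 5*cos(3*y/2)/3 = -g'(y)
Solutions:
 g(y) = C1 + 14*sin(3*y/8)/3 + 10*sin(3*y/2)/9


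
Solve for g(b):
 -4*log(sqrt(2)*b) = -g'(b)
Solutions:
 g(b) = C1 + 4*b*log(b) - 4*b + b*log(4)


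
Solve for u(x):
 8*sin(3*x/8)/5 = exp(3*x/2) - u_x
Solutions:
 u(x) = C1 + 2*exp(3*x/2)/3 + 64*cos(3*x/8)/15


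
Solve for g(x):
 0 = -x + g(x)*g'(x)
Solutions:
 g(x) = -sqrt(C1 + x^2)
 g(x) = sqrt(C1 + x^2)


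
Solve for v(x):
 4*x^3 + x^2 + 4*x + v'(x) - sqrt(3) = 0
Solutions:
 v(x) = C1 - x^4 - x^3/3 - 2*x^2 + sqrt(3)*x


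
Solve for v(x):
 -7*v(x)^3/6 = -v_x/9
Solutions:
 v(x) = -sqrt(-1/(C1 + 21*x))
 v(x) = sqrt(-1/(C1 + 21*x))


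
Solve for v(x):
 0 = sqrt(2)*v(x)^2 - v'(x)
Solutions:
 v(x) = -1/(C1 + sqrt(2)*x)


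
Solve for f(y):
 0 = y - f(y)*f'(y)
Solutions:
 f(y) = -sqrt(C1 + y^2)
 f(y) = sqrt(C1 + y^2)


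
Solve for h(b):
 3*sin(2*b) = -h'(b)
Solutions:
 h(b) = C1 + 3*cos(2*b)/2


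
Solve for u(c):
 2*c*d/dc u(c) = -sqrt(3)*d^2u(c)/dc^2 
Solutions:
 u(c) = C1 + C2*erf(3^(3/4)*c/3)


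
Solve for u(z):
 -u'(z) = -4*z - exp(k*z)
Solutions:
 u(z) = C1 + 2*z^2 + exp(k*z)/k


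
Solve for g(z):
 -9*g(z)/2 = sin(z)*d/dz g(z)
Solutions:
 g(z) = C1*(cos(z) + 1)^(1/4)*(cos(z)^2 + 2*cos(z) + 1)/((cos(z) - 1)^(1/4)*(cos(z)^2 - 2*cos(z) + 1))


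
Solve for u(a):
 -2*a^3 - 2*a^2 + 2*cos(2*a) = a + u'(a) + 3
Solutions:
 u(a) = C1 - a^4/2 - 2*a^3/3 - a^2/2 - 3*a + sin(2*a)


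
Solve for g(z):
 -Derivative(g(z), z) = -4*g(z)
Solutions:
 g(z) = C1*exp(4*z)


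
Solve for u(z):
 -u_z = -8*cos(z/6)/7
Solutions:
 u(z) = C1 + 48*sin(z/6)/7


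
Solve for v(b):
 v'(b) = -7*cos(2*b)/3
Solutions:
 v(b) = C1 - 7*sin(2*b)/6


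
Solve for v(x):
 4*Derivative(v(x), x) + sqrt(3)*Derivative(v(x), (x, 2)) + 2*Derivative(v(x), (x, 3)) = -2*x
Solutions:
 v(x) = C1 - x^2/4 + sqrt(3)*x/8 + (C2*sin(sqrt(29)*x/4) + C3*cos(sqrt(29)*x/4))*exp(-sqrt(3)*x/4)


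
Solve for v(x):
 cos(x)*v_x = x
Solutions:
 v(x) = C1 + Integral(x/cos(x), x)


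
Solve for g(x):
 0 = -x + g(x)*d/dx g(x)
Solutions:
 g(x) = -sqrt(C1 + x^2)
 g(x) = sqrt(C1 + x^2)


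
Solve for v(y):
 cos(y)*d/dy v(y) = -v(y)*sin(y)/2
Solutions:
 v(y) = C1*sqrt(cos(y))


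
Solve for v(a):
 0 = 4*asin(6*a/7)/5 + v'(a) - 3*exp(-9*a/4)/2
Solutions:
 v(a) = C1 - 4*a*asin(6*a/7)/5 - 2*sqrt(49 - 36*a^2)/15 - 2*exp(-9*a/4)/3


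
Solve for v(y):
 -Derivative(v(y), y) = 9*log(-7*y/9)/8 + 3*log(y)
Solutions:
 v(y) = C1 - 33*y*log(y)/8 + 3*y*(-3*log(7) + 6*log(3) + 11 - 3*I*pi)/8


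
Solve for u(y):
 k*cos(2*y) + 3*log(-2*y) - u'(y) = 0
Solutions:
 u(y) = C1 + k*sin(2*y)/2 + 3*y*log(-y) - 3*y + 3*y*log(2)


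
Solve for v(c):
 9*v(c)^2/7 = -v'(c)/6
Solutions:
 v(c) = 7/(C1 + 54*c)


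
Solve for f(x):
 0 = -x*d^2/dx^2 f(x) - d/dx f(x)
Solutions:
 f(x) = C1 + C2*log(x)


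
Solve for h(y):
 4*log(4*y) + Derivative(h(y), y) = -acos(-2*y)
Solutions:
 h(y) = C1 - 4*y*log(y) - y*acos(-2*y) - 8*y*log(2) + 4*y - sqrt(1 - 4*y^2)/2


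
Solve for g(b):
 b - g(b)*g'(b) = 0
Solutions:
 g(b) = -sqrt(C1 + b^2)
 g(b) = sqrt(C1 + b^2)


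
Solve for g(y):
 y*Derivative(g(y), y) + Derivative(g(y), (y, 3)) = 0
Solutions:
 g(y) = C1 + Integral(C2*airyai(-y) + C3*airybi(-y), y)


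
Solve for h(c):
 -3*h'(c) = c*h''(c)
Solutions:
 h(c) = C1 + C2/c^2


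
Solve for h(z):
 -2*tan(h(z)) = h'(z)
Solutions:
 h(z) = pi - asin(C1*exp(-2*z))
 h(z) = asin(C1*exp(-2*z))


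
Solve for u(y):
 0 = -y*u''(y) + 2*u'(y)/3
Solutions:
 u(y) = C1 + C2*y^(5/3)


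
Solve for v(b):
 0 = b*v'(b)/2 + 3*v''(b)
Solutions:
 v(b) = C1 + C2*erf(sqrt(3)*b/6)


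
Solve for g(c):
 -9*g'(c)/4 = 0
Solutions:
 g(c) = C1


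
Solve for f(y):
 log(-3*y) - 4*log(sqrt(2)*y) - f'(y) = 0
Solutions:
 f(y) = C1 - 3*y*log(y) + y*(-2*log(2) + log(3) + 3 + I*pi)


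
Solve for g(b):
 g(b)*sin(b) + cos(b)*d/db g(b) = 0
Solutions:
 g(b) = C1*cos(b)


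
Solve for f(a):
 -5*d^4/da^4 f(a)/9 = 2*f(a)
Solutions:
 f(a) = (C1*sin(10^(3/4)*sqrt(3)*a/10) + C2*cos(10^(3/4)*sqrt(3)*a/10))*exp(-10^(3/4)*sqrt(3)*a/10) + (C3*sin(10^(3/4)*sqrt(3)*a/10) + C4*cos(10^(3/4)*sqrt(3)*a/10))*exp(10^(3/4)*sqrt(3)*a/10)


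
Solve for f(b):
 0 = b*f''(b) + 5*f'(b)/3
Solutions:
 f(b) = C1 + C2/b^(2/3)


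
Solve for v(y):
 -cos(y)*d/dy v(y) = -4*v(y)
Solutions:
 v(y) = C1*(sin(y)^2 + 2*sin(y) + 1)/(sin(y)^2 - 2*sin(y) + 1)


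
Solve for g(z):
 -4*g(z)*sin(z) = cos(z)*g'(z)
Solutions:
 g(z) = C1*cos(z)^4


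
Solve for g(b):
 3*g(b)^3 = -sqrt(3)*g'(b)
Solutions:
 g(b) = -sqrt(2)*sqrt(-1/(C1 - sqrt(3)*b))/2
 g(b) = sqrt(2)*sqrt(-1/(C1 - sqrt(3)*b))/2


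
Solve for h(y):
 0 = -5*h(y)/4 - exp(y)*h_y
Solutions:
 h(y) = C1*exp(5*exp(-y)/4)


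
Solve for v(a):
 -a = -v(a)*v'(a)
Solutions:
 v(a) = -sqrt(C1 + a^2)
 v(a) = sqrt(C1 + a^2)


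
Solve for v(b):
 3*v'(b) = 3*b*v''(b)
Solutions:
 v(b) = C1 + C2*b^2


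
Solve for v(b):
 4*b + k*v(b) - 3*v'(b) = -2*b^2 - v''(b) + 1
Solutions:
 v(b) = C1*exp(b*(3 - sqrt(9 - 4*k))/2) + C2*exp(b*(sqrt(9 - 4*k) + 3)/2) - 2*b^2/k - 4*b/k - 12*b/k^2 + 1/k - 8/k^2 - 36/k^3


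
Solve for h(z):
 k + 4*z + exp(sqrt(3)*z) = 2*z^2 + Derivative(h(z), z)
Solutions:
 h(z) = C1 + k*z - 2*z^3/3 + 2*z^2 + sqrt(3)*exp(sqrt(3)*z)/3


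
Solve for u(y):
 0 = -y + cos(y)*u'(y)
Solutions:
 u(y) = C1 + Integral(y/cos(y), y)


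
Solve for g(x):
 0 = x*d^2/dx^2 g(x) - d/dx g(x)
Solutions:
 g(x) = C1 + C2*x^2


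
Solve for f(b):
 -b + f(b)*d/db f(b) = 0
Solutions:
 f(b) = -sqrt(C1 + b^2)
 f(b) = sqrt(C1 + b^2)


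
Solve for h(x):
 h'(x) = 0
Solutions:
 h(x) = C1


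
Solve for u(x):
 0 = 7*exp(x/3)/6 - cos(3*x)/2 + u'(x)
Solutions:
 u(x) = C1 - 7*exp(x/3)/2 + sin(3*x)/6


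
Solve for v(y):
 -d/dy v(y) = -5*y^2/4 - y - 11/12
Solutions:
 v(y) = C1 + 5*y^3/12 + y^2/2 + 11*y/12


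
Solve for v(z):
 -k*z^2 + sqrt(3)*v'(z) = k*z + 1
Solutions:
 v(z) = C1 + sqrt(3)*k*z^3/9 + sqrt(3)*k*z^2/6 + sqrt(3)*z/3


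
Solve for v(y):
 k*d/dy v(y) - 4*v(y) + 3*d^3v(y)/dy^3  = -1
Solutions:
 v(y) = C1*exp(y*(-k/(sqrt(k^3 + 324) + 18)^(1/3) + (sqrt(k^3 + 324) + 18)^(1/3))/3) + C2*exp(y*(-4*k/((-1 + sqrt(3)*I)*(sqrt(k^3 + 324) + 18)^(1/3)) - (sqrt(k^3 + 324) + 18)^(1/3) + sqrt(3)*I*(sqrt(k^3 + 324) + 18)^(1/3))/6) + C3*exp(y*(4*k/((1 + sqrt(3)*I)*(sqrt(k^3 + 324) + 18)^(1/3)) - (sqrt(k^3 + 324) + 18)^(1/3) - sqrt(3)*I*(sqrt(k^3 + 324) + 18)^(1/3))/6) + 1/4


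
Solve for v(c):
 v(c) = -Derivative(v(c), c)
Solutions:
 v(c) = C1*exp(-c)


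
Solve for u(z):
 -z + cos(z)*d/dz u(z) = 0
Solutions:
 u(z) = C1 + Integral(z/cos(z), z)


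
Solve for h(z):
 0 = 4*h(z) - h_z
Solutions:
 h(z) = C1*exp(4*z)


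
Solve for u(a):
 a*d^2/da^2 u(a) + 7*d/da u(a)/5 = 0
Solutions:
 u(a) = C1 + C2/a^(2/5)


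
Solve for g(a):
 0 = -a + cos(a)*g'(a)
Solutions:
 g(a) = C1 + Integral(a/cos(a), a)


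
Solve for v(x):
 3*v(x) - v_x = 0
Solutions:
 v(x) = C1*exp(3*x)


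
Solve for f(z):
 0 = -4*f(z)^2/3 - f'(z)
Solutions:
 f(z) = 3/(C1 + 4*z)


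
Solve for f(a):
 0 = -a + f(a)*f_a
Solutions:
 f(a) = -sqrt(C1 + a^2)
 f(a) = sqrt(C1 + a^2)


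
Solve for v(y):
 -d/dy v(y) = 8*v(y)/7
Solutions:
 v(y) = C1*exp(-8*y/7)


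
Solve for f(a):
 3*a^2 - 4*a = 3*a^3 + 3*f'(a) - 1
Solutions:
 f(a) = C1 - a^4/4 + a^3/3 - 2*a^2/3 + a/3


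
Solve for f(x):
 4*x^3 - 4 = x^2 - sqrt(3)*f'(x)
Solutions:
 f(x) = C1 - sqrt(3)*x^4/3 + sqrt(3)*x^3/9 + 4*sqrt(3)*x/3


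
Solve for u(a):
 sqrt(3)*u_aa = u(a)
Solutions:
 u(a) = C1*exp(-3^(3/4)*a/3) + C2*exp(3^(3/4)*a/3)


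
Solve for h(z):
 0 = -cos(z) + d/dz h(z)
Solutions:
 h(z) = C1 + sin(z)


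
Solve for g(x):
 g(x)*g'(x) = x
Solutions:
 g(x) = -sqrt(C1 + x^2)
 g(x) = sqrt(C1 + x^2)
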